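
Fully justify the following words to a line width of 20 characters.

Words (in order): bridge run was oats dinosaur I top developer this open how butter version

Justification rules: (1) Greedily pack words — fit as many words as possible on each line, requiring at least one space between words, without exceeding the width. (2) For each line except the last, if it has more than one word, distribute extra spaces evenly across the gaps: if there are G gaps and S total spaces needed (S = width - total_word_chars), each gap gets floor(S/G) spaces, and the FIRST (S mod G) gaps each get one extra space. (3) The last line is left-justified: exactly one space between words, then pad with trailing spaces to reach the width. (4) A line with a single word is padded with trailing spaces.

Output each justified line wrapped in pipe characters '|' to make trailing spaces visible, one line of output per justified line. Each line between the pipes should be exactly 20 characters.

Answer: |bridge  run was oats|
|dinosaur    I    top|
|developer  this open|
|how butter version  |

Derivation:
Line 1: ['bridge', 'run', 'was', 'oats'] (min_width=19, slack=1)
Line 2: ['dinosaur', 'I', 'top'] (min_width=14, slack=6)
Line 3: ['developer', 'this', 'open'] (min_width=19, slack=1)
Line 4: ['how', 'butter', 'version'] (min_width=18, slack=2)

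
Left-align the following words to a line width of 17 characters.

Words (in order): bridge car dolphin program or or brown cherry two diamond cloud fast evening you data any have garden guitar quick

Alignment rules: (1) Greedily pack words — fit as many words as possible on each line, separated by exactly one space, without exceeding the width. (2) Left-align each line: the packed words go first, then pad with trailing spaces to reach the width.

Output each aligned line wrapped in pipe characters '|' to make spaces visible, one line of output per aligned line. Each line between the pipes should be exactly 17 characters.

Answer: |bridge car       |
|dolphin program  |
|or or brown      |
|cherry two       |
|diamond cloud    |
|fast evening you |
|data any have    |
|garden guitar    |
|quick            |

Derivation:
Line 1: ['bridge', 'car'] (min_width=10, slack=7)
Line 2: ['dolphin', 'program'] (min_width=15, slack=2)
Line 3: ['or', 'or', 'brown'] (min_width=11, slack=6)
Line 4: ['cherry', 'two'] (min_width=10, slack=7)
Line 5: ['diamond', 'cloud'] (min_width=13, slack=4)
Line 6: ['fast', 'evening', 'you'] (min_width=16, slack=1)
Line 7: ['data', 'any', 'have'] (min_width=13, slack=4)
Line 8: ['garden', 'guitar'] (min_width=13, slack=4)
Line 9: ['quick'] (min_width=5, slack=12)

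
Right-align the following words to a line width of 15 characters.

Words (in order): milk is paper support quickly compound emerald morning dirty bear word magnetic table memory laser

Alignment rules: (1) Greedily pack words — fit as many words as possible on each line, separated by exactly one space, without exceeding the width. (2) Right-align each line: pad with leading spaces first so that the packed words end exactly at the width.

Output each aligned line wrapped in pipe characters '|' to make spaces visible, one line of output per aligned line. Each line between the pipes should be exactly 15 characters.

Answer: |  milk is paper|
|support quickly|
|       compound|
|emerald morning|
|dirty bear word|
| magnetic table|
|   memory laser|

Derivation:
Line 1: ['milk', 'is', 'paper'] (min_width=13, slack=2)
Line 2: ['support', 'quickly'] (min_width=15, slack=0)
Line 3: ['compound'] (min_width=8, slack=7)
Line 4: ['emerald', 'morning'] (min_width=15, slack=0)
Line 5: ['dirty', 'bear', 'word'] (min_width=15, slack=0)
Line 6: ['magnetic', 'table'] (min_width=14, slack=1)
Line 7: ['memory', 'laser'] (min_width=12, slack=3)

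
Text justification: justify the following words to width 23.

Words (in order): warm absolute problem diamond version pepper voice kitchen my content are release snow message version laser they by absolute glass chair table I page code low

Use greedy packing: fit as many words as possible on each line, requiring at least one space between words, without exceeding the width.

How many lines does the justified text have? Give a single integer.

Line 1: ['warm', 'absolute', 'problem'] (min_width=21, slack=2)
Line 2: ['diamond', 'version', 'pepper'] (min_width=22, slack=1)
Line 3: ['voice', 'kitchen', 'my'] (min_width=16, slack=7)
Line 4: ['content', 'are', 'release'] (min_width=19, slack=4)
Line 5: ['snow', 'message', 'version'] (min_width=20, slack=3)
Line 6: ['laser', 'they', 'by', 'absolute'] (min_width=22, slack=1)
Line 7: ['glass', 'chair', 'table', 'I'] (min_width=19, slack=4)
Line 8: ['page', 'code', 'low'] (min_width=13, slack=10)
Total lines: 8

Answer: 8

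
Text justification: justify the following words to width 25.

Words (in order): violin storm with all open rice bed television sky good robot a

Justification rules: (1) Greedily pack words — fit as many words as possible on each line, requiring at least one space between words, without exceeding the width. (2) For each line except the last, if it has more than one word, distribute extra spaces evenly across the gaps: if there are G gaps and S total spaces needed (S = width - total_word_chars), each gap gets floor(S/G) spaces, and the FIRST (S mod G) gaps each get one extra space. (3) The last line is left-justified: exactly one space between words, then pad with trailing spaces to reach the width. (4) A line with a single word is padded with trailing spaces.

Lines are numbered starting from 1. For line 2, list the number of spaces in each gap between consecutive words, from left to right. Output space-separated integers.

Line 1: ['violin', 'storm', 'with', 'all'] (min_width=21, slack=4)
Line 2: ['open', 'rice', 'bed', 'television'] (min_width=24, slack=1)
Line 3: ['sky', 'good', 'robot', 'a'] (min_width=16, slack=9)

Answer: 2 1 1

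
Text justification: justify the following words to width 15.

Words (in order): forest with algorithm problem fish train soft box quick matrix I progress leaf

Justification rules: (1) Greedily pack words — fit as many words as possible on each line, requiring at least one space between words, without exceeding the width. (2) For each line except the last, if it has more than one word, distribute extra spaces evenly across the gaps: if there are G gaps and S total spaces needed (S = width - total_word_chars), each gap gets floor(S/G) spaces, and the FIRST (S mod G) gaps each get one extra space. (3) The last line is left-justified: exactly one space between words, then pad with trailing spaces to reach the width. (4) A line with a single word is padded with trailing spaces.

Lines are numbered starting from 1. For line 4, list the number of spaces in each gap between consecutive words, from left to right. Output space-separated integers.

Answer: 2 1

Derivation:
Line 1: ['forest', 'with'] (min_width=11, slack=4)
Line 2: ['algorithm'] (min_width=9, slack=6)
Line 3: ['problem', 'fish'] (min_width=12, slack=3)
Line 4: ['train', 'soft', 'box'] (min_width=14, slack=1)
Line 5: ['quick', 'matrix', 'I'] (min_width=14, slack=1)
Line 6: ['progress', 'leaf'] (min_width=13, slack=2)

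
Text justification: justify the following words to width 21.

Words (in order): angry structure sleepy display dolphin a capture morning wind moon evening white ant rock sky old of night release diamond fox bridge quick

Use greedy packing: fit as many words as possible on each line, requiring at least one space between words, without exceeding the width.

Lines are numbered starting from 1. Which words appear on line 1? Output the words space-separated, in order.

Line 1: ['angry', 'structure'] (min_width=15, slack=6)
Line 2: ['sleepy', 'display'] (min_width=14, slack=7)
Line 3: ['dolphin', 'a', 'capture'] (min_width=17, slack=4)
Line 4: ['morning', 'wind', 'moon'] (min_width=17, slack=4)
Line 5: ['evening', 'white', 'ant'] (min_width=17, slack=4)
Line 6: ['rock', 'sky', 'old', 'of', 'night'] (min_width=21, slack=0)
Line 7: ['release', 'diamond', 'fox'] (min_width=19, slack=2)
Line 8: ['bridge', 'quick'] (min_width=12, slack=9)

Answer: angry structure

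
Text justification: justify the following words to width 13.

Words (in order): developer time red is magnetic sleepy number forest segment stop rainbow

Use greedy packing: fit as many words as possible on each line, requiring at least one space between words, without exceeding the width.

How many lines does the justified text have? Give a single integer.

Line 1: ['developer'] (min_width=9, slack=4)
Line 2: ['time', 'red', 'is'] (min_width=11, slack=2)
Line 3: ['magnetic'] (min_width=8, slack=5)
Line 4: ['sleepy', 'number'] (min_width=13, slack=0)
Line 5: ['forest'] (min_width=6, slack=7)
Line 6: ['segment', 'stop'] (min_width=12, slack=1)
Line 7: ['rainbow'] (min_width=7, slack=6)
Total lines: 7

Answer: 7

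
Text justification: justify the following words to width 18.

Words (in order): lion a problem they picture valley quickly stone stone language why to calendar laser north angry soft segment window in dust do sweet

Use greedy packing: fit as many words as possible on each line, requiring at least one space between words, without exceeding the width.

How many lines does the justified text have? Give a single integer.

Answer: 9

Derivation:
Line 1: ['lion', 'a', 'problem'] (min_width=14, slack=4)
Line 2: ['they', 'picture'] (min_width=12, slack=6)
Line 3: ['valley', 'quickly'] (min_width=14, slack=4)
Line 4: ['stone', 'stone'] (min_width=11, slack=7)
Line 5: ['language', 'why', 'to'] (min_width=15, slack=3)
Line 6: ['calendar', 'laser'] (min_width=14, slack=4)
Line 7: ['north', 'angry', 'soft'] (min_width=16, slack=2)
Line 8: ['segment', 'window', 'in'] (min_width=17, slack=1)
Line 9: ['dust', 'do', 'sweet'] (min_width=13, slack=5)
Total lines: 9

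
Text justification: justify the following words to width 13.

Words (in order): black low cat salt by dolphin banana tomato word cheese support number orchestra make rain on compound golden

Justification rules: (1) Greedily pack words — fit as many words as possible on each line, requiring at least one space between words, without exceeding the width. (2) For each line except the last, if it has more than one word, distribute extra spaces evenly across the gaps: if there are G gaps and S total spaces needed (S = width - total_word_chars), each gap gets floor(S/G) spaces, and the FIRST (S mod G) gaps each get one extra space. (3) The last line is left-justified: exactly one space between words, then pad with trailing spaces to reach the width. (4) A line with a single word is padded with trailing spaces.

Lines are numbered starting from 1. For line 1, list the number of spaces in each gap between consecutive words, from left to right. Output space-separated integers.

Line 1: ['black', 'low', 'cat'] (min_width=13, slack=0)
Line 2: ['salt', 'by'] (min_width=7, slack=6)
Line 3: ['dolphin'] (min_width=7, slack=6)
Line 4: ['banana', 'tomato'] (min_width=13, slack=0)
Line 5: ['word', 'cheese'] (min_width=11, slack=2)
Line 6: ['support'] (min_width=7, slack=6)
Line 7: ['number'] (min_width=6, slack=7)
Line 8: ['orchestra'] (min_width=9, slack=4)
Line 9: ['make', 'rain', 'on'] (min_width=12, slack=1)
Line 10: ['compound'] (min_width=8, slack=5)
Line 11: ['golden'] (min_width=6, slack=7)

Answer: 1 1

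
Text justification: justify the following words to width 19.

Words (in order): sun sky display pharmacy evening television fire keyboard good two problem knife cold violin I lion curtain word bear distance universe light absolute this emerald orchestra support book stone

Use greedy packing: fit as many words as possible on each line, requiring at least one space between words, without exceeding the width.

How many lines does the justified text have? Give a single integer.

Answer: 11

Derivation:
Line 1: ['sun', 'sky', 'display'] (min_width=15, slack=4)
Line 2: ['pharmacy', 'evening'] (min_width=16, slack=3)
Line 3: ['television', 'fire'] (min_width=15, slack=4)
Line 4: ['keyboard', 'good', 'two'] (min_width=17, slack=2)
Line 5: ['problem', 'knife', 'cold'] (min_width=18, slack=1)
Line 6: ['violin', 'I', 'lion'] (min_width=13, slack=6)
Line 7: ['curtain', 'word', 'bear'] (min_width=17, slack=2)
Line 8: ['distance', 'universe'] (min_width=17, slack=2)
Line 9: ['light', 'absolute', 'this'] (min_width=19, slack=0)
Line 10: ['emerald', 'orchestra'] (min_width=17, slack=2)
Line 11: ['support', 'book', 'stone'] (min_width=18, slack=1)
Total lines: 11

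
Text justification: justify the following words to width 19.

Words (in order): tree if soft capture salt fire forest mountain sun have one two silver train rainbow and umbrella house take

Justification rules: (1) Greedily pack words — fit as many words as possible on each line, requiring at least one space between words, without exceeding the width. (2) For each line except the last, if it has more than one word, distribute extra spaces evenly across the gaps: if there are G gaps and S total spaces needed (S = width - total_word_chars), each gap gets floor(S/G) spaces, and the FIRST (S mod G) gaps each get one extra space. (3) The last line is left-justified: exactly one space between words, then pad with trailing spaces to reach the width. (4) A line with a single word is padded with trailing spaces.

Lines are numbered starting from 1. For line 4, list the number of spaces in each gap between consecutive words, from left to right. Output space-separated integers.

Line 1: ['tree', 'if', 'soft'] (min_width=12, slack=7)
Line 2: ['capture', 'salt', 'fire'] (min_width=17, slack=2)
Line 3: ['forest', 'mountain', 'sun'] (min_width=19, slack=0)
Line 4: ['have', 'one', 'two', 'silver'] (min_width=19, slack=0)
Line 5: ['train', 'rainbow', 'and'] (min_width=17, slack=2)
Line 6: ['umbrella', 'house', 'take'] (min_width=19, slack=0)

Answer: 1 1 1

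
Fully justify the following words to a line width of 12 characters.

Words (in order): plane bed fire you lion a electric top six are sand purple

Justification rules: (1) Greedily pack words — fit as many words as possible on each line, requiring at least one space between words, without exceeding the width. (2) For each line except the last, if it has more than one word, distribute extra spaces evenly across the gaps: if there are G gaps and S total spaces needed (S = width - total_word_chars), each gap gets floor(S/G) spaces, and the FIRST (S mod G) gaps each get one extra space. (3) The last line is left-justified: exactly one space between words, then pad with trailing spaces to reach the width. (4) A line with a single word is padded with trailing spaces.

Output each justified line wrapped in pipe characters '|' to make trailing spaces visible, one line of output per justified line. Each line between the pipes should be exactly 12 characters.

Line 1: ['plane', 'bed'] (min_width=9, slack=3)
Line 2: ['fire', 'you'] (min_width=8, slack=4)
Line 3: ['lion', 'a'] (min_width=6, slack=6)
Line 4: ['electric', 'top'] (min_width=12, slack=0)
Line 5: ['six', 'are', 'sand'] (min_width=12, slack=0)
Line 6: ['purple'] (min_width=6, slack=6)

Answer: |plane    bed|
|fire     you|
|lion       a|
|electric top|
|six are sand|
|purple      |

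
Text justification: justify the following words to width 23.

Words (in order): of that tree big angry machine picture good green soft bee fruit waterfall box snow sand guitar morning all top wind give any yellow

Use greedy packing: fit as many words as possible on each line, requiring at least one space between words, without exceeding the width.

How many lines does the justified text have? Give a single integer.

Answer: 6

Derivation:
Line 1: ['of', 'that', 'tree', 'big', 'angry'] (min_width=22, slack=1)
Line 2: ['machine', 'picture', 'good'] (min_width=20, slack=3)
Line 3: ['green', 'soft', 'bee', 'fruit'] (min_width=20, slack=3)
Line 4: ['waterfall', 'box', 'snow', 'sand'] (min_width=23, slack=0)
Line 5: ['guitar', 'morning', 'all', 'top'] (min_width=22, slack=1)
Line 6: ['wind', 'give', 'any', 'yellow'] (min_width=20, slack=3)
Total lines: 6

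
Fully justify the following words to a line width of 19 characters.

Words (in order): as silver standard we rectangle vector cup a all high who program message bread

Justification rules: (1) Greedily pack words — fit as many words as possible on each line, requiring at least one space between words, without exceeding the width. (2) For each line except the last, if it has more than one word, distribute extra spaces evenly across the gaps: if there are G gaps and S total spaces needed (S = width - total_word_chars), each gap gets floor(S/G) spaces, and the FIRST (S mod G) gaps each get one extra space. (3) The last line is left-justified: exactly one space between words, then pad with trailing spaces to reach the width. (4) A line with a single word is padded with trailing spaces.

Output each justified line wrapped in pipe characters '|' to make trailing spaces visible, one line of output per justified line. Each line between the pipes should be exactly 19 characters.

Line 1: ['as', 'silver', 'standard'] (min_width=18, slack=1)
Line 2: ['we', 'rectangle', 'vector'] (min_width=19, slack=0)
Line 3: ['cup', 'a', 'all', 'high', 'who'] (min_width=18, slack=1)
Line 4: ['program', 'message'] (min_width=15, slack=4)
Line 5: ['bread'] (min_width=5, slack=14)

Answer: |as  silver standard|
|we rectangle vector|
|cup  a all high who|
|program     message|
|bread              |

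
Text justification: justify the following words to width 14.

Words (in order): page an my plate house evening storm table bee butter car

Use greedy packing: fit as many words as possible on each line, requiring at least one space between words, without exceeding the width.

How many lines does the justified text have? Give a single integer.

Line 1: ['page', 'an', 'my'] (min_width=10, slack=4)
Line 2: ['plate', 'house'] (min_width=11, slack=3)
Line 3: ['evening', 'storm'] (min_width=13, slack=1)
Line 4: ['table', 'bee'] (min_width=9, slack=5)
Line 5: ['butter', 'car'] (min_width=10, slack=4)
Total lines: 5

Answer: 5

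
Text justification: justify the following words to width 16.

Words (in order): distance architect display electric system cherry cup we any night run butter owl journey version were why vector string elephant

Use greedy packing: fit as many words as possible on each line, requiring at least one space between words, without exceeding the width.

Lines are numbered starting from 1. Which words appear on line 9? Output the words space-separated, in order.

Answer: string elephant

Derivation:
Line 1: ['distance'] (min_width=8, slack=8)
Line 2: ['architect'] (min_width=9, slack=7)
Line 3: ['display', 'electric'] (min_width=16, slack=0)
Line 4: ['system', 'cherry'] (min_width=13, slack=3)
Line 5: ['cup', 'we', 'any', 'night'] (min_width=16, slack=0)
Line 6: ['run', 'butter', 'owl'] (min_width=14, slack=2)
Line 7: ['journey', 'version'] (min_width=15, slack=1)
Line 8: ['were', 'why', 'vector'] (min_width=15, slack=1)
Line 9: ['string', 'elephant'] (min_width=15, slack=1)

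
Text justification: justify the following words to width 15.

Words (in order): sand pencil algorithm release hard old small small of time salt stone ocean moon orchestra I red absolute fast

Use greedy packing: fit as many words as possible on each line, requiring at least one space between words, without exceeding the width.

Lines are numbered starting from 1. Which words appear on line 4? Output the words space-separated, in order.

Line 1: ['sand', 'pencil'] (min_width=11, slack=4)
Line 2: ['algorithm'] (min_width=9, slack=6)
Line 3: ['release', 'hard'] (min_width=12, slack=3)
Line 4: ['old', 'small', 'small'] (min_width=15, slack=0)
Line 5: ['of', 'time', 'salt'] (min_width=12, slack=3)
Line 6: ['stone', 'ocean'] (min_width=11, slack=4)
Line 7: ['moon', 'orchestra'] (min_width=14, slack=1)
Line 8: ['I', 'red', 'absolute'] (min_width=14, slack=1)
Line 9: ['fast'] (min_width=4, slack=11)

Answer: old small small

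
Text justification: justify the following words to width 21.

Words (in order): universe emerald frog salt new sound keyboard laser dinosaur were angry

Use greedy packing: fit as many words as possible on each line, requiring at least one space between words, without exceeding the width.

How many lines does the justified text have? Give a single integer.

Answer: 4

Derivation:
Line 1: ['universe', 'emerald', 'frog'] (min_width=21, slack=0)
Line 2: ['salt', 'new', 'sound'] (min_width=14, slack=7)
Line 3: ['keyboard', 'laser'] (min_width=14, slack=7)
Line 4: ['dinosaur', 'were', 'angry'] (min_width=19, slack=2)
Total lines: 4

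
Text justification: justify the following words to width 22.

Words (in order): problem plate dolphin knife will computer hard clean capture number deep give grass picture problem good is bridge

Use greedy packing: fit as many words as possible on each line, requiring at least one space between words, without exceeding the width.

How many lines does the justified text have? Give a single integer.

Line 1: ['problem', 'plate', 'dolphin'] (min_width=21, slack=1)
Line 2: ['knife', 'will', 'computer'] (min_width=19, slack=3)
Line 3: ['hard', 'clean', 'capture'] (min_width=18, slack=4)
Line 4: ['number', 'deep', 'give', 'grass'] (min_width=22, slack=0)
Line 5: ['picture', 'problem', 'good'] (min_width=20, slack=2)
Line 6: ['is', 'bridge'] (min_width=9, slack=13)
Total lines: 6

Answer: 6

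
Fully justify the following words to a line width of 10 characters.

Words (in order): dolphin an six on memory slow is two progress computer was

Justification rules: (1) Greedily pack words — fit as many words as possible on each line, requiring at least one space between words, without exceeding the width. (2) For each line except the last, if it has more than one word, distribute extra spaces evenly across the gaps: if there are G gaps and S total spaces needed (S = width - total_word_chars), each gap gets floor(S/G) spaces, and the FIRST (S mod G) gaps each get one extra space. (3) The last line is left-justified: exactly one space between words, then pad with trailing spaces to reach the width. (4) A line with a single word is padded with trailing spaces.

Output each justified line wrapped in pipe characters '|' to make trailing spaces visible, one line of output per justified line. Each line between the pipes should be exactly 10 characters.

Line 1: ['dolphin', 'an'] (min_width=10, slack=0)
Line 2: ['six', 'on'] (min_width=6, slack=4)
Line 3: ['memory'] (min_width=6, slack=4)
Line 4: ['slow', 'is'] (min_width=7, slack=3)
Line 5: ['two'] (min_width=3, slack=7)
Line 6: ['progress'] (min_width=8, slack=2)
Line 7: ['computer'] (min_width=8, slack=2)
Line 8: ['was'] (min_width=3, slack=7)

Answer: |dolphin an|
|six     on|
|memory    |
|slow    is|
|two       |
|progress  |
|computer  |
|was       |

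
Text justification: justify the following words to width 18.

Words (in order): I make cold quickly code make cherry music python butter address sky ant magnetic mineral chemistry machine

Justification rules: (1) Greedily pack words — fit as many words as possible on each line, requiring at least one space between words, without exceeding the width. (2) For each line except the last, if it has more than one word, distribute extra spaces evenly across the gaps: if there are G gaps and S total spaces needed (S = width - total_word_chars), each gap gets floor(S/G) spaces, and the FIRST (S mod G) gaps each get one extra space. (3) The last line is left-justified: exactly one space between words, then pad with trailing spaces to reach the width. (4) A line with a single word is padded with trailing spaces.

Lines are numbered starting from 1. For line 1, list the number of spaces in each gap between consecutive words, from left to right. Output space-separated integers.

Line 1: ['I', 'make', 'cold'] (min_width=11, slack=7)
Line 2: ['quickly', 'code', 'make'] (min_width=17, slack=1)
Line 3: ['cherry', 'music'] (min_width=12, slack=6)
Line 4: ['python', 'butter'] (min_width=13, slack=5)
Line 5: ['address', 'sky', 'ant'] (min_width=15, slack=3)
Line 6: ['magnetic', 'mineral'] (min_width=16, slack=2)
Line 7: ['chemistry', 'machine'] (min_width=17, slack=1)

Answer: 5 4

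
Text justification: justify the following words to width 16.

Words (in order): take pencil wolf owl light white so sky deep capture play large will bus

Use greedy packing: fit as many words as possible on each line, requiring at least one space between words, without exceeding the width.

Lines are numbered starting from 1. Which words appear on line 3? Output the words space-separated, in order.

Answer: so sky deep

Derivation:
Line 1: ['take', 'pencil', 'wolf'] (min_width=16, slack=0)
Line 2: ['owl', 'light', 'white'] (min_width=15, slack=1)
Line 3: ['so', 'sky', 'deep'] (min_width=11, slack=5)
Line 4: ['capture', 'play'] (min_width=12, slack=4)
Line 5: ['large', 'will', 'bus'] (min_width=14, slack=2)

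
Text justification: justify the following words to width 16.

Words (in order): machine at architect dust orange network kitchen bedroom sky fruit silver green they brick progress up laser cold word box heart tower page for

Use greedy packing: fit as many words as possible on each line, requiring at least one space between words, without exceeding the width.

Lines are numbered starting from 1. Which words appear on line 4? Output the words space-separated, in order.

Line 1: ['machine', 'at'] (min_width=10, slack=6)
Line 2: ['architect', 'dust'] (min_width=14, slack=2)
Line 3: ['orange', 'network'] (min_width=14, slack=2)
Line 4: ['kitchen', 'bedroom'] (min_width=15, slack=1)
Line 5: ['sky', 'fruit', 'silver'] (min_width=16, slack=0)
Line 6: ['green', 'they', 'brick'] (min_width=16, slack=0)
Line 7: ['progress', 'up'] (min_width=11, slack=5)
Line 8: ['laser', 'cold', 'word'] (min_width=15, slack=1)
Line 9: ['box', 'heart', 'tower'] (min_width=15, slack=1)
Line 10: ['page', 'for'] (min_width=8, slack=8)

Answer: kitchen bedroom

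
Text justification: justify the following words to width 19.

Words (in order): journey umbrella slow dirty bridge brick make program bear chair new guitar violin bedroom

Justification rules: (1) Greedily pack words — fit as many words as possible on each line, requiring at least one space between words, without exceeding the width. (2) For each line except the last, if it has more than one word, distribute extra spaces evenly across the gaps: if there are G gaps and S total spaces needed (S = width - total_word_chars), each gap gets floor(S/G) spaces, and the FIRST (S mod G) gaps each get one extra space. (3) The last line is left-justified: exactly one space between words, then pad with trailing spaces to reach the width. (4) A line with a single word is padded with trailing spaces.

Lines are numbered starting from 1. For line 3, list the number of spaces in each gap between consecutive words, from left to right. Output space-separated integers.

Line 1: ['journey', 'umbrella'] (min_width=16, slack=3)
Line 2: ['slow', 'dirty', 'bridge'] (min_width=17, slack=2)
Line 3: ['brick', 'make', 'program'] (min_width=18, slack=1)
Line 4: ['bear', 'chair', 'new'] (min_width=14, slack=5)
Line 5: ['guitar', 'violin'] (min_width=13, slack=6)
Line 6: ['bedroom'] (min_width=7, slack=12)

Answer: 2 1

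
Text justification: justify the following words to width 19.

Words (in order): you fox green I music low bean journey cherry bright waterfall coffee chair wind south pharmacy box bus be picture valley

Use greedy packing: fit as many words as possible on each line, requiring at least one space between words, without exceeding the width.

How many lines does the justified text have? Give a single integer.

Answer: 8

Derivation:
Line 1: ['you', 'fox', 'green', 'I'] (min_width=15, slack=4)
Line 2: ['music', 'low', 'bean'] (min_width=14, slack=5)
Line 3: ['journey', 'cherry'] (min_width=14, slack=5)
Line 4: ['bright', 'waterfall'] (min_width=16, slack=3)
Line 5: ['coffee', 'chair', 'wind'] (min_width=17, slack=2)
Line 6: ['south', 'pharmacy', 'box'] (min_width=18, slack=1)
Line 7: ['bus', 'be', 'picture'] (min_width=14, slack=5)
Line 8: ['valley'] (min_width=6, slack=13)
Total lines: 8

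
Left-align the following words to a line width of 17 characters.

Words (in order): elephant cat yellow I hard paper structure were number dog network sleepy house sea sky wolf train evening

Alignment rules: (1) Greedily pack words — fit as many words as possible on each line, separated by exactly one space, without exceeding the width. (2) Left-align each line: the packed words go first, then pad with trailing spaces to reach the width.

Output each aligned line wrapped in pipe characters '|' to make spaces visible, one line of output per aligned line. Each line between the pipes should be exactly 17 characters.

Answer: |elephant cat     |
|yellow I hard    |
|paper structure  |
|were number dog  |
|network sleepy   |
|house sea sky    |
|wolf train       |
|evening          |

Derivation:
Line 1: ['elephant', 'cat'] (min_width=12, slack=5)
Line 2: ['yellow', 'I', 'hard'] (min_width=13, slack=4)
Line 3: ['paper', 'structure'] (min_width=15, slack=2)
Line 4: ['were', 'number', 'dog'] (min_width=15, slack=2)
Line 5: ['network', 'sleepy'] (min_width=14, slack=3)
Line 6: ['house', 'sea', 'sky'] (min_width=13, slack=4)
Line 7: ['wolf', 'train'] (min_width=10, slack=7)
Line 8: ['evening'] (min_width=7, slack=10)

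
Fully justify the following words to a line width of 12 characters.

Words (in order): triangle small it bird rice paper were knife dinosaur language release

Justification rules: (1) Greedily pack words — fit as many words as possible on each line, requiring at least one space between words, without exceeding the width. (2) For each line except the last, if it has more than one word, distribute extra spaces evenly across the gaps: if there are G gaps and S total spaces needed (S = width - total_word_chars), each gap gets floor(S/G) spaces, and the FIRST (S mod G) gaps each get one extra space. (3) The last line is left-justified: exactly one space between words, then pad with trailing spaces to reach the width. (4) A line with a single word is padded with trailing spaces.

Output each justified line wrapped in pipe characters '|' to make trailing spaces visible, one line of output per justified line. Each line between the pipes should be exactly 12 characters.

Line 1: ['triangle'] (min_width=8, slack=4)
Line 2: ['small', 'it'] (min_width=8, slack=4)
Line 3: ['bird', 'rice'] (min_width=9, slack=3)
Line 4: ['paper', 'were'] (min_width=10, slack=2)
Line 5: ['knife'] (min_width=5, slack=7)
Line 6: ['dinosaur'] (min_width=8, slack=4)
Line 7: ['language'] (min_width=8, slack=4)
Line 8: ['release'] (min_width=7, slack=5)

Answer: |triangle    |
|small     it|
|bird    rice|
|paper   were|
|knife       |
|dinosaur    |
|language    |
|release     |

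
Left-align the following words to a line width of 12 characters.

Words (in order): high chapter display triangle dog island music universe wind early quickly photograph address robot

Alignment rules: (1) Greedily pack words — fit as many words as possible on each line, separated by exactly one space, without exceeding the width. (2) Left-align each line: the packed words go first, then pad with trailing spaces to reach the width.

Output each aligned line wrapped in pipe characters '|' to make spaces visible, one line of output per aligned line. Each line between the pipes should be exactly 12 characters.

Answer: |high chapter|
|display     |
|triangle dog|
|island music|
|universe    |
|wind early  |
|quickly     |
|photograph  |
|address     |
|robot       |

Derivation:
Line 1: ['high', 'chapter'] (min_width=12, slack=0)
Line 2: ['display'] (min_width=7, slack=5)
Line 3: ['triangle', 'dog'] (min_width=12, slack=0)
Line 4: ['island', 'music'] (min_width=12, slack=0)
Line 5: ['universe'] (min_width=8, slack=4)
Line 6: ['wind', 'early'] (min_width=10, slack=2)
Line 7: ['quickly'] (min_width=7, slack=5)
Line 8: ['photograph'] (min_width=10, slack=2)
Line 9: ['address'] (min_width=7, slack=5)
Line 10: ['robot'] (min_width=5, slack=7)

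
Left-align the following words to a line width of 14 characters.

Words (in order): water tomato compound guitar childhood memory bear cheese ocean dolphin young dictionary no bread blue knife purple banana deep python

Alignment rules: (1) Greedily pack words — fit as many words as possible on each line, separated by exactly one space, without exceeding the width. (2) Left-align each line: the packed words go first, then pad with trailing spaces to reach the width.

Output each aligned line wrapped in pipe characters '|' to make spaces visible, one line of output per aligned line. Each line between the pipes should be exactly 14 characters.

Line 1: ['water', 'tomato'] (min_width=12, slack=2)
Line 2: ['compound'] (min_width=8, slack=6)
Line 3: ['guitar'] (min_width=6, slack=8)
Line 4: ['childhood'] (min_width=9, slack=5)
Line 5: ['memory', 'bear'] (min_width=11, slack=3)
Line 6: ['cheese', 'ocean'] (min_width=12, slack=2)
Line 7: ['dolphin', 'young'] (min_width=13, slack=1)
Line 8: ['dictionary', 'no'] (min_width=13, slack=1)
Line 9: ['bread', 'blue'] (min_width=10, slack=4)
Line 10: ['knife', 'purple'] (min_width=12, slack=2)
Line 11: ['banana', 'deep'] (min_width=11, slack=3)
Line 12: ['python'] (min_width=6, slack=8)

Answer: |water tomato  |
|compound      |
|guitar        |
|childhood     |
|memory bear   |
|cheese ocean  |
|dolphin young |
|dictionary no |
|bread blue    |
|knife purple  |
|banana deep   |
|python        |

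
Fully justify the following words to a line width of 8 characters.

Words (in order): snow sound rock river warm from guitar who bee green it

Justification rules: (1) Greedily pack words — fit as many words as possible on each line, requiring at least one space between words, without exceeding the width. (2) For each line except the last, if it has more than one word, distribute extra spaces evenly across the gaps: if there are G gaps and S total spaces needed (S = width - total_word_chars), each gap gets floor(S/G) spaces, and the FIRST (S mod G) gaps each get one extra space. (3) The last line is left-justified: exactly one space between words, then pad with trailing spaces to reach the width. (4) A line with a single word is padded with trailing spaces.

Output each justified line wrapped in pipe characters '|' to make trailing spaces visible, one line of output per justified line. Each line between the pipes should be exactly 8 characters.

Line 1: ['snow'] (min_width=4, slack=4)
Line 2: ['sound'] (min_width=5, slack=3)
Line 3: ['rock'] (min_width=4, slack=4)
Line 4: ['river'] (min_width=5, slack=3)
Line 5: ['warm'] (min_width=4, slack=4)
Line 6: ['from'] (min_width=4, slack=4)
Line 7: ['guitar'] (min_width=6, slack=2)
Line 8: ['who', 'bee'] (min_width=7, slack=1)
Line 9: ['green', 'it'] (min_width=8, slack=0)

Answer: |snow    |
|sound   |
|rock    |
|river   |
|warm    |
|from    |
|guitar  |
|who  bee|
|green it|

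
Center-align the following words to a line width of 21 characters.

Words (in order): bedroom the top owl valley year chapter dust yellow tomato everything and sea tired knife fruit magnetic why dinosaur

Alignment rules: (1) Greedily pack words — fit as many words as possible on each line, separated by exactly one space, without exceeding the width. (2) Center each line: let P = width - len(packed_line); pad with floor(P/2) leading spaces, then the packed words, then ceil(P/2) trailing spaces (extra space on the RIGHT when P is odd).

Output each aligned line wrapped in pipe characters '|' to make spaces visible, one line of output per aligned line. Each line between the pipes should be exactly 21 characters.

Line 1: ['bedroom', 'the', 'top', 'owl'] (min_width=19, slack=2)
Line 2: ['valley', 'year', 'chapter'] (min_width=19, slack=2)
Line 3: ['dust', 'yellow', 'tomato'] (min_width=18, slack=3)
Line 4: ['everything', 'and', 'sea'] (min_width=18, slack=3)
Line 5: ['tired', 'knife', 'fruit'] (min_width=17, slack=4)
Line 6: ['magnetic', 'why', 'dinosaur'] (min_width=21, slack=0)

Answer: | bedroom the top owl |
| valley year chapter |
| dust yellow tomato  |
| everything and sea  |
|  tired knife fruit  |
|magnetic why dinosaur|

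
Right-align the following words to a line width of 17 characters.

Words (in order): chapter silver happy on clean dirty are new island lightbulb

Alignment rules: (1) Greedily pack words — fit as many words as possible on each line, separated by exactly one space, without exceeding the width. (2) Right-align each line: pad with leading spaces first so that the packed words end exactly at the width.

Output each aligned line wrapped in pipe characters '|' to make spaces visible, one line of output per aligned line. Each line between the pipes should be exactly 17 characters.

Answer: |   chapter silver|
|   happy on clean|
|    dirty are new|
| island lightbulb|

Derivation:
Line 1: ['chapter', 'silver'] (min_width=14, slack=3)
Line 2: ['happy', 'on', 'clean'] (min_width=14, slack=3)
Line 3: ['dirty', 'are', 'new'] (min_width=13, slack=4)
Line 4: ['island', 'lightbulb'] (min_width=16, slack=1)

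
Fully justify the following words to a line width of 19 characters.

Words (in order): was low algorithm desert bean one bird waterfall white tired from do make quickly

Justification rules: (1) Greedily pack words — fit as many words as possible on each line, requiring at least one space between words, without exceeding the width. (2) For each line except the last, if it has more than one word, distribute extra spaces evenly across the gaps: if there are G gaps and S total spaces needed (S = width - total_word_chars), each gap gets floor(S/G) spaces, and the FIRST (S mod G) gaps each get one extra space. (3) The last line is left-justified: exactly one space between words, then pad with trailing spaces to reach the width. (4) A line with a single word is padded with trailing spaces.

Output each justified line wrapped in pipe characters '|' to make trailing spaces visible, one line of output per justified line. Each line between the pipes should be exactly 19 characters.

Line 1: ['was', 'low', 'algorithm'] (min_width=17, slack=2)
Line 2: ['desert', 'bean', 'one'] (min_width=15, slack=4)
Line 3: ['bird', 'waterfall'] (min_width=14, slack=5)
Line 4: ['white', 'tired', 'from', 'do'] (min_width=19, slack=0)
Line 5: ['make', 'quickly'] (min_width=12, slack=7)

Answer: |was  low  algorithm|
|desert   bean   one|
|bird      waterfall|
|white tired from do|
|make quickly       |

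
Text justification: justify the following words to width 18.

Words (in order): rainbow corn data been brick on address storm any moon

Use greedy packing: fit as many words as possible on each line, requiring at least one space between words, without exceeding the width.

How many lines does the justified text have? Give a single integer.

Line 1: ['rainbow', 'corn', 'data'] (min_width=17, slack=1)
Line 2: ['been', 'brick', 'on'] (min_width=13, slack=5)
Line 3: ['address', 'storm', 'any'] (min_width=17, slack=1)
Line 4: ['moon'] (min_width=4, slack=14)
Total lines: 4

Answer: 4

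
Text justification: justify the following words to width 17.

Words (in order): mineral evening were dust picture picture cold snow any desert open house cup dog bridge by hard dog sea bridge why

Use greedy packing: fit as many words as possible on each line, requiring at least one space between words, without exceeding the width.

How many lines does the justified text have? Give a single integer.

Answer: 8

Derivation:
Line 1: ['mineral', 'evening'] (min_width=15, slack=2)
Line 2: ['were', 'dust', 'picture'] (min_width=17, slack=0)
Line 3: ['picture', 'cold', 'snow'] (min_width=17, slack=0)
Line 4: ['any', 'desert', 'open'] (min_width=15, slack=2)
Line 5: ['house', 'cup', 'dog'] (min_width=13, slack=4)
Line 6: ['bridge', 'by', 'hard'] (min_width=14, slack=3)
Line 7: ['dog', 'sea', 'bridge'] (min_width=14, slack=3)
Line 8: ['why'] (min_width=3, slack=14)
Total lines: 8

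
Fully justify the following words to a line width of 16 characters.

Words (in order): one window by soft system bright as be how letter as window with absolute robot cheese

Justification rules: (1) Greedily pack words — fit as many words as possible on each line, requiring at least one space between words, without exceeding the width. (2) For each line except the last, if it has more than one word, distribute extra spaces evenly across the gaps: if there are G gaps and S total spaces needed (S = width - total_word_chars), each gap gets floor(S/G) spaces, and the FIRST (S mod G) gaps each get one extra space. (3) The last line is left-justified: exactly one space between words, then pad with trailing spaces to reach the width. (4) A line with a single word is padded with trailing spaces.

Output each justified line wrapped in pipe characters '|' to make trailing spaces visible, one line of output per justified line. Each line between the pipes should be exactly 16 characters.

Line 1: ['one', 'window', 'by'] (min_width=13, slack=3)
Line 2: ['soft', 'system'] (min_width=11, slack=5)
Line 3: ['bright', 'as', 'be', 'how'] (min_width=16, slack=0)
Line 4: ['letter', 'as', 'window'] (min_width=16, slack=0)
Line 5: ['with', 'absolute'] (min_width=13, slack=3)
Line 6: ['robot', 'cheese'] (min_width=12, slack=4)

Answer: |one   window  by|
|soft      system|
|bright as be how|
|letter as window|
|with    absolute|
|robot cheese    |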